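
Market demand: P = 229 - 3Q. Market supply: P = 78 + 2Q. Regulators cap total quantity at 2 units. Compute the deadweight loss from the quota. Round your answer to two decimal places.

1988.10

Unrestricted equilibrium: Q* = (229 - 78)/(3 + 2) = 30.2.
At Q = 2 the demand price is 229 - 3(2) = 223 and the supply price is 78 + 2(2) = 82.
DWL = (1/2)(gap between curves at 2) x (Q* - 2) = (1/2)(141)(28.2) = 1988.1.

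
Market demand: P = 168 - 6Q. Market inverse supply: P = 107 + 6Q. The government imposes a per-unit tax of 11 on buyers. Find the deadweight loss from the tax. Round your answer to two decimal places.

5.04

Pre-tax equilibrium: 168 - 6Q = 107 + 6Q gives Q* = 5.0833, P* = 137.5.
With the tax, buyers' net willingness to pay falls by 11: (168 - 11) - 6Q = 107 + 6Q, so Q_t = 4.1667. Buyers pay P_b = 143; sellers receive P_s = P_b - 11 = 132.
The welfare triangle lost has base Q* - Q_t = 0.9167 and height t = 11, so DWL = (1/2)(0.9167)(11) = 5.0417.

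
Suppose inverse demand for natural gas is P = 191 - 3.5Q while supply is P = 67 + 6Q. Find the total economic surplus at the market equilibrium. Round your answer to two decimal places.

Set 191 - 3.5Q = 67 + 6Q, which gives 124 = 9.5Q, so Q* = 13.0526 and P* = 191 - 3.5(13.0526) = 145.3158.
CS = (1/2)(13.0526)(45.6842) = 298.1496 and PS = (1/2)(13.0526)(78.3158) = 511.1136, so total surplus = 809.2632.

809.26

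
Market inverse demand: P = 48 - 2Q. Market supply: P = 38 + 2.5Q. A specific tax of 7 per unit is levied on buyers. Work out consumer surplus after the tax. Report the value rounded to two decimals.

Without the tax, 48 - 2Q = 38 + 2.5Q so Q* = 2.2222 and P* = 43.5556.
With the tax, buyers' net willingness to pay falls by 7: (48 - 7) - 2Q = 38 + 2.5Q, so Q_t = 0.6667. Buyers pay P_b = 46.6667; sellers receive P_s = P_b - 7 = 39.6667.
Consumer surplus is the triangle under demand above P_b: (1/2)(0.6667)(48 - 46.6667) = 0.4444.

0.44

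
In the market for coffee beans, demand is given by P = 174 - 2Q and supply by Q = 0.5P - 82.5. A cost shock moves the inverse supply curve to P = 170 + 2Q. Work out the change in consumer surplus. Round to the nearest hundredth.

-4.06

Rewriting supply in inverse form: P = 165 + 2Q.
Initial equilibrium: Q_0 = 2.25, P_0 = 169.5; CS_0 = (1/2)(2.25)(4.5) = 5.0625, PS_0 = (1/2)(2.25)(4.5) = 5.0625.
New equilibrium: 174 - 2Q = 170 + 2Q gives Q_1 = 1, P_1 = 172; CS_1 = 1, PS_1 = 1.
Change in consumer surplus = 1 - 5.0625 = -4.0625.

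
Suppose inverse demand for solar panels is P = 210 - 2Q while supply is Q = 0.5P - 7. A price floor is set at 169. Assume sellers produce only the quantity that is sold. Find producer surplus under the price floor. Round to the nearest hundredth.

2757.25

Rewriting supply in inverse form: P = 14 + 2Q.
Free-market equilibrium: 210 - 2Q = 14 + 2Q gives Q* = 49, P* = 112.
At P = 169, buyers demand (210 - 169)/2 = 20.5 while sellers would supply more, so the quantity traded is 20.5 at price 169.
The supply price at Q = 20.5 is 55. PS is the trapezoid between 169 and supply over [0, 20.5]: (1/2)[(169 - 14) + (169 - 55)](20.5) = 2757.25.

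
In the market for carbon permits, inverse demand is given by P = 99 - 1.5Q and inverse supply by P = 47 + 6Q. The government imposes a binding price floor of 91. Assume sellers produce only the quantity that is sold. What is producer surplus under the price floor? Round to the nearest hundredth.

149.33

Without the control, 99 - 1.5Q = 47 + 6Q so Q* = 6.9333 and P* = 88.6.
At the floor price 91, quantity demanded is (99 - 91)/1.5 = 5.3333; demand is the short side, so Q = 5.3333 trades at P = 91.
The supply price at Q = 5.3333 is 79. PS is the trapezoid between 91 and supply over [0, 5.3333]: (1/2)[(91 - 47) + (91 - 79)](5.3333) = 149.3333.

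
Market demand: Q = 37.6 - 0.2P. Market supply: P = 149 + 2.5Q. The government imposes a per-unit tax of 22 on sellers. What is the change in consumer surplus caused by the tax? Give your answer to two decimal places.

-54.76

Rewriting demand in inverse form: P = 188 - 5Q.
Pre-tax equilibrium: 188 - 5Q = 149 + 2.5Q gives Q* = 5.2, P* = 162.
With the tax, sellers need 22 more per unit: 188 - 5Q = 149 + 2.5Q + 22, so Q_t = 2.2667. Buyers pay P_b = 176.6667; sellers receive P_s = P_b - 22 = 154.6667.
Consumers lose the trapezoid between P* and P_b out to Q_t plus the triangle from Q_t to Q*: change in CS = 12.8444 - 67.6 = -54.7556.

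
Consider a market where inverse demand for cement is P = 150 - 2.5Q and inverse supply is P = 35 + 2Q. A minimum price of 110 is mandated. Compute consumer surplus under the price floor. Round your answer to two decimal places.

320.00

Free-market equilibrium: 150 - 2.5Q = 35 + 2Q gives Q* = 25.5556, P* = 86.1111.
At P = 110, buyers demand (150 - 110)/2.5 = 16 while sellers would supply more, so the quantity traded is 16 at price 110.
CS is the triangle under demand above 110: (1/2)(16)(150 - 110) = 320.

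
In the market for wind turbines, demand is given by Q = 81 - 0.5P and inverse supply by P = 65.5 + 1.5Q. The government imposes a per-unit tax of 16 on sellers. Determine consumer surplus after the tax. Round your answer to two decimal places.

Rewriting demand in inverse form: P = 162 - 2Q.
Without the tax, 162 - 2Q = 65.5 + 1.5Q so Q* = 27.5714 and P* = 106.8571.
With the tax, sellers need 16 more per unit: 162 - 2Q = 65.5 + 1.5Q + 16, so Q_t = 23. Buyers pay P_b = 116; sellers receive P_s = P_b - 16 = 100.
CS = (1/2)(Q_t)(162 - P_b) = (1/2)(23)(46) = 529.

529.00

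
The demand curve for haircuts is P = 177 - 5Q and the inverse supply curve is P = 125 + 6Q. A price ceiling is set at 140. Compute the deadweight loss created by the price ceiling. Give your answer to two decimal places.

Without the control, 177 - 5Q = 125 + 6Q so Q* = 4.7273 and P* = 153.3636.
At P = 140, sellers supply (140 - 125)/6 = 2.5 while buyers want more, so the quantity traded is 2.5 at price 140.
The lost-trades triangle has base Q* - 2.5 = 2.2273 and height equal to the gap between the curves at Q = 2.5, which is 164.5 - 140 = 24.5. DWL = (1/2)(2.2273)(24.5) = 27.2841.

27.28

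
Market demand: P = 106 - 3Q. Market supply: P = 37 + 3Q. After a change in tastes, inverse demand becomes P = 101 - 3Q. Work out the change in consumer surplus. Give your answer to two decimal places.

-27.71

Initial equilibrium: Q_0 = 11.5, P_0 = 71.5; CS_0 = (1/2)(11.5)(34.5) = 198.375, PS_0 = (1/2)(11.5)(34.5) = 198.375.
New equilibrium: 101 - 3Q = 37 + 3Q gives Q_1 = 10.6667, P_1 = 69; CS_1 = 170.6667, PS_1 = 170.6667.
Change in consumer surplus = 170.6667 - 198.375 = -27.7083.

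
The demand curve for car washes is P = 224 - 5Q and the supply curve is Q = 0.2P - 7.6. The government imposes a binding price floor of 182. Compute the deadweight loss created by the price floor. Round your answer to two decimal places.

Rewriting supply in inverse form: P = 38 + 5Q.
Without the control, 224 - 5Q = 38 + 5Q so Q* = 18.6 and P* = 131.
At the floor price 182, quantity demanded is (224 - 182)/5 = 8.4; demand is the short side, so Q = 8.4 trades at P = 182.
The lost-trades triangle has base Q* - 8.4 = 10.2 and height equal to the gap between the curves at Q = 8.4, which is 182 - 80 = 102. DWL = (1/2)(10.2)(102) = 520.2.

520.20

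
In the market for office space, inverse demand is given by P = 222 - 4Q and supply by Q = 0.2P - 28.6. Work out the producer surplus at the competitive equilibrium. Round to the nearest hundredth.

Rewriting supply in inverse form: P = 143 + 5Q.
Equilibrium: 222 - 4Q = 143 + 5Q, so Q* = 8.7778 and P* = 186.8889.
PS is the area between P* and the supply curve from 0 to Q*: (1/2)(8.7778)(43.8889) = 192.6235.

192.62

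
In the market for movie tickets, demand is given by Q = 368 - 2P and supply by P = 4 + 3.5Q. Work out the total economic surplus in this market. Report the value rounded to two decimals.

4050.00

Rewriting demand in inverse form: P = 184 - 0.5Q.
Equilibrium: 184 - 0.5Q = 4 + 3.5Q, so Q* = 45 and P* = 161.5.
Total surplus is the full triangle between the curves from 0 to Q*: (1/2)(45)(184 - 4) = 4050.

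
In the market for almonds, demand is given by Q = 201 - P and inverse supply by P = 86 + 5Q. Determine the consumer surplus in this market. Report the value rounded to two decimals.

183.68

Rewriting demand in inverse form: P = 201 - Q.
Equilibrium: 201 - Q = 86 + 5Q, so Q* = 19.1667 and P* = 181.8333.
CS is the area between the demand curve and P* from 0 to Q*: (1/2)(19.1667)(19.1667) = 183.6806.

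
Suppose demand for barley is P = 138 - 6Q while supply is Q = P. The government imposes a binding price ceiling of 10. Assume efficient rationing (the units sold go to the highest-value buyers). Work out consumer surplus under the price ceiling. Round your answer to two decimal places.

Rewriting supply in inverse form: P = Q.
Free-market equilibrium: 138 - 6Q = Q gives Q* = 19.7143, P* = 19.7143.
At the ceiling price 10, quantity supplied is (10 - 0)/1 = 10; supply is the short side, so Q = 10 trades at P = 10.
The demand price at Q = 10 is 78. CS is the trapezoid between demand and 10 over [0, 10]: (1/2)[(138 - 10) + (78 - 10)](10) = 980.

980.00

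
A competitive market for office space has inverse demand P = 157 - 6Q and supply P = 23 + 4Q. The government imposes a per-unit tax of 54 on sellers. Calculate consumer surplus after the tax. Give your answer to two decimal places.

Without the tax, 157 - 6Q = 23 + 4Q so Q* = 13.4 and P* = 76.6.
A tax on sellers shifts supply up by 54: 157 - 6Q = 23 + 4Q + 54, so Q_t = 8. Buyers pay P_b = 109; sellers receive P_s = P_b - 54 = 55.
CS = (1/2)(Q_t)(157 - P_b) = (1/2)(8)(48) = 192.

192.00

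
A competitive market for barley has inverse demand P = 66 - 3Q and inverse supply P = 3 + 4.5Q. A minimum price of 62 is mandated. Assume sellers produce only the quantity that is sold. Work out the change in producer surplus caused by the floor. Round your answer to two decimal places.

-84.09

Without the control, 66 - 3Q = 3 + 4.5Q so Q* = 8.4 and P* = 40.8.
At P = 62, buyers demand (66 - 62)/3 = 1.3333 while sellers would supply more, so the quantity traded is 1.3333 at price 62.
PS goes from (1/2)(8.4)(37.8) = 158.76 to 74.6667 (computed as (62 - 3)(1.3333) - (1/2)(4.5)(1.3333)^2), a change of -84.0933.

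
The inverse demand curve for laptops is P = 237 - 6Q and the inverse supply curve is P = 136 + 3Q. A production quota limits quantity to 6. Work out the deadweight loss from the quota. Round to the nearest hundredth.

Without the quota, 237 - 6Q = 136 + 3Q gives Q* = 11.2222.
At Q = 6 the demand price is 237 - 6(6) = 201 and the supply price is 136 + 3(6) = 154.
Deadweight loss is the triangle between the curves from 6 to 11.2222: (1/2)(201 - 154)(11.2222 - 6) = 122.7222.

122.72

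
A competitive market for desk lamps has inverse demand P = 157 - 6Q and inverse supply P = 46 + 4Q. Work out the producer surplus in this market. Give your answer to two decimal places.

Equilibrium: 157 - 6Q = 46 + 4Q, so Q* = 11.1 and P* = 90.4.
PS is the area between P* and the supply curve from 0 to Q*: (1/2)(11.1)(44.4) = 246.42.

246.42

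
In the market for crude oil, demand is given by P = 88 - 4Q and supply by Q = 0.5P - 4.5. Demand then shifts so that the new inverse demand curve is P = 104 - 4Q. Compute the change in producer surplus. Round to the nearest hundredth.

77.33

Rewriting supply in inverse form: P = 9 + 2Q.
Initial equilibrium: Q_0 = 13.1667, P_0 = 35.3333; CS_0 = (1/2)(13.1667)(52.6667) = 346.7222, PS_0 = (1/2)(13.1667)(26.3333) = 173.3611.
New equilibrium: 104 - 4Q = 9 + 2Q gives Q_1 = 15.8333, P_1 = 40.6667; CS_1 = 501.3889, PS_1 = 250.6944.
Change in producer surplus = 250.6944 - 173.3611 = 77.3333.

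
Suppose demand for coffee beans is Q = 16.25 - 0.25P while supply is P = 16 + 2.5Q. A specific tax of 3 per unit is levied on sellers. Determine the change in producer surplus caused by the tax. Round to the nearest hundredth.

-8.43

Rewriting demand in inverse form: P = 65 - 4Q.
Without the tax, 65 - 4Q = 16 + 2.5Q so Q* = 7.5385 and P* = 34.8462.
With the tax, sellers need 3 more per unit: 65 - 4Q = 16 + 2.5Q + 3, so Q_t = 7.0769. Buyers pay P_b = 36.6923; sellers receive P_s = P_b - 3 = 33.6923.
Producers lose the trapezoid between P_s and P* out to Q_t plus the triangle from Q_t to Q*: change in PS = 62.6036 - 71.0355 = -8.432.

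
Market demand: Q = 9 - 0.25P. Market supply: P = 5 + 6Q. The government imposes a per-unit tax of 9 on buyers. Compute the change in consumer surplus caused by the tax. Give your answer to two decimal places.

Rewriting demand in inverse form: P = 36 - 4Q.
Without the tax, 36 - 4Q = 5 + 6Q so Q* = 3.1 and P* = 23.6.
A tax on buyers shifts demand down by 9: (36 - 9) - 4Q = 5 + 6Q, so Q_t = 2.2. Buyers pay P_b = 27.2; sellers receive P_s = P_b - 9 = 18.2.
Consumers lose the trapezoid between P* and P_b out to Q_t plus the triangle from Q_t to Q*: change in CS = 9.68 - 19.22 = -9.54.

-9.54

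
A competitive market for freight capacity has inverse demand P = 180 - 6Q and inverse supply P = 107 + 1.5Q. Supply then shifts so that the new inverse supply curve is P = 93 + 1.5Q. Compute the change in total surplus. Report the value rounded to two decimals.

149.33

Initial equilibrium: Q_0 = 9.7333, P_0 = 121.6; CS_0 = (1/2)(9.7333)(58.4) = 284.2133, PS_0 = (1/2)(9.7333)(14.6) = 71.0533.
New equilibrium: 180 - 6Q = 93 + 1.5Q gives Q_1 = 11.6, P_1 = 110.4; CS_1 = 403.68, PS_1 = 100.92.
Change in total surplus = (403.68 + 100.92) - (284.2133 + 71.0533) = 149.3333.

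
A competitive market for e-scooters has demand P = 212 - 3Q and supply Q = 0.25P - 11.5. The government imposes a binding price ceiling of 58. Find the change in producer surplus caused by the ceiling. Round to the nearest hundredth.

-1106.73

Rewriting supply in inverse form: P = 46 + 4Q.
Free-market equilibrium: 212 - 3Q = 46 + 4Q gives Q* = 23.7143, P* = 140.8571.
At the ceiling price 58, quantity supplied is (58 - 46)/4 = 3; supply is the short side, so Q = 3 trades at P = 58.
PS goes from (1/2)(23.7143)(94.8571) = 1124.7347 to 18 (computed as (58 - 46)(3) - (1/2)(4)(3)^2), a change of -1106.7347.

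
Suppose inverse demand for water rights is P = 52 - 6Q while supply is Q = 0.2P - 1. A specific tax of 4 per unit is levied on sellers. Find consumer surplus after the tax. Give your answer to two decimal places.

45.84

Rewriting supply in inverse form: P = 5 + 5Q.
Without the tax, 52 - 6Q = 5 + 5Q so Q* = 4.2727 and P* = 26.3636.
With the tax, sellers need 4 more per unit: 52 - 6Q = 5 + 5Q + 4, so Q_t = 3.9091. Buyers pay P_b = 28.5455; sellers receive P_s = P_b - 4 = 24.5455.
CS = (1/2)(Q_t)(52 - P_b) = (1/2)(3.9091)(23.4545) = 45.843.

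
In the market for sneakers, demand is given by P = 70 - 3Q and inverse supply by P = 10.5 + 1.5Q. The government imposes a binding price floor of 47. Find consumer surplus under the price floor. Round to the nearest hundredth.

88.17

Without the control, 70 - 3Q = 10.5 + 1.5Q so Q* = 13.2222 and P* = 30.3333.
At P = 47, buyers demand (70 - 47)/3 = 7.6667 while sellers would supply more, so the quantity traded is 7.6667 at price 47.
CS is the triangle under demand above 47: (1/2)(7.6667)(70 - 47) = 88.1667.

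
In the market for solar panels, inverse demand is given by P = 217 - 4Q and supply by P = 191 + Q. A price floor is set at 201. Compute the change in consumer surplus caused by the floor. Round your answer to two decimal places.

Without the control, 217 - 4Q = 191 + Q so Q* = 5.2 and P* = 196.2.
At P = 201, buyers demand (217 - 201)/4 = 4 while sellers would supply more, so the quantity traded is 4 at price 201.
CS goes from (1/2)(5.2)(20.8) = 54.08 to 32 (computed as (217 - 201)(4) - (1/2)(4)(4)^2), a change of -22.08.

-22.08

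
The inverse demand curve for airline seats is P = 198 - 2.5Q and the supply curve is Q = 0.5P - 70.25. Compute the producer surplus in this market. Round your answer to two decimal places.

163.27

Rewriting supply in inverse form: P = 140.5 + 2Q.
Setting demand equal to supply, 57.5 = 4.5Q, so Q* = 12.7778 and P* = 166.0556.
PS is the area between P* and the supply curve from 0 to Q*: (1/2)(12.7778)(25.5556) = 163.2716.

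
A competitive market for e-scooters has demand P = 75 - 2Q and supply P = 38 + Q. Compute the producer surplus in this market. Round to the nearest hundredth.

Equilibrium: 75 - 2Q = 38 + Q, so Q* = 12.3333 and P* = 50.3333.
Producer surplus is the triangle above supply below P*: (1/2)(12.3333)(50.3333 - 38) = (1/2)(12.3333)(12.3333) = 76.0556.

76.06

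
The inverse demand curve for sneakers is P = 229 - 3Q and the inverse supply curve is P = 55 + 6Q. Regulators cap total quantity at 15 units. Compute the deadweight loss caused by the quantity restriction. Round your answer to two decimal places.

84.50

Unrestricted equilibrium: Q* = (229 - 55)/(3 + 6) = 19.3333.
At Q = 15 the demand price is 229 - 3(15) = 184 and the supply price is 55 + 6(15) = 145.
DWL = (1/2)(gap between curves at 15) x (Q* - 15) = (1/2)(39)(4.3333) = 84.5.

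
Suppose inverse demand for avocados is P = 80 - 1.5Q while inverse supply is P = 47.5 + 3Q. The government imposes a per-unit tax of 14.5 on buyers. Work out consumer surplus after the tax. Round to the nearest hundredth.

Pre-tax equilibrium: 80 - 1.5Q = 47.5 + 3Q gives Q* = 7.2222, P* = 69.1667.
With the tax, buyers' net willingness to pay falls by 14.5: (80 - 14.5) - 1.5Q = 47.5 + 3Q, so Q_t = 4. Buyers pay P_b = 74; sellers receive P_s = P_b - 14.5 = 59.5.
Consumer surplus is the triangle under demand above P_b: (1/2)(4)(80 - 74) = 12.

12.00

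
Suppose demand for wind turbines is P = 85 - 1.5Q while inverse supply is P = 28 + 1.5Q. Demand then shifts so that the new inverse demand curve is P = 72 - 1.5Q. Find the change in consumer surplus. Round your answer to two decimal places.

-109.42

Initial equilibrium: Q_0 = 19, P_0 = 56.5; CS_0 = (1/2)(19)(28.5) = 270.75, PS_0 = (1/2)(19)(28.5) = 270.75.
New equilibrium: 72 - 1.5Q = 28 + 1.5Q gives Q_1 = 14.6667, P_1 = 50; CS_1 = 161.3333, PS_1 = 161.3333.
Change in consumer surplus = 161.3333 - 270.75 = -109.4167.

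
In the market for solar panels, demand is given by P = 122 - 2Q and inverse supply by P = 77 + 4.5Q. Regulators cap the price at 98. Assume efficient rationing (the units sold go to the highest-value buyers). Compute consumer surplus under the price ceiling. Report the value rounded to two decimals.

Without the control, 122 - 2Q = 77 + 4.5Q so Q* = 6.9231 and P* = 108.1538.
At P = 98, sellers supply (98 - 77)/4.5 = 4.6667 while buyers want more, so the quantity traded is 4.6667 at price 98.
The demand price at Q = 4.6667 is 112.6667. CS is the trapezoid between demand and 98 over [0, 4.6667]: (1/2)[(122 - 98) + (112.6667 - 98)](4.6667) = 90.2222.

90.22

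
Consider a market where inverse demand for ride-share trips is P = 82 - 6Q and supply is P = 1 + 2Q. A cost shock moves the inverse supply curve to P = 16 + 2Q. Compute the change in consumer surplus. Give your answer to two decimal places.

Initial equilibrium: Q_0 = 10.125, P_0 = 21.25; CS_0 = (1/2)(10.125)(60.75) = 307.5469, PS_0 = (1/2)(10.125)(20.25) = 102.5156.
New equilibrium: 82 - 6Q = 16 + 2Q gives Q_1 = 8.25, P_1 = 32.5; CS_1 = 204.1875, PS_1 = 68.0625.
Change in consumer surplus = 204.1875 - 307.5469 = -103.3594.

-103.36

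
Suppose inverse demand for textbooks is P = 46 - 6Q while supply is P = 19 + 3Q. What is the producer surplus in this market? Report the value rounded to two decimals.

13.50

Set 46 - 6Q = 19 + 3Q, which gives 27 = 9Q, so Q* = 3 and P* = 46 - 6(3) = 28.
Producer surplus is the triangle above supply below P*: (1/2)(3)(28 - 19) = (1/2)(3)(9) = 13.5.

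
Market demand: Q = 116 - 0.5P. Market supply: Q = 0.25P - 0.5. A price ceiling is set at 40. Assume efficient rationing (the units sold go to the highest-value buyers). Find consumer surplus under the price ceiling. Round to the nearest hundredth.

1733.75

Rewriting demand in inverse form: P = 232 - 2Q.
Rewriting supply in inverse form: P = 2 + 4Q.
Free-market equilibrium: 232 - 2Q = 2 + 4Q gives Q* = 38.3333, P* = 155.3333.
At the ceiling price 40, quantity supplied is (40 - 2)/4 = 9.5; supply is the short side, so Q = 9.5 trades at P = 40.
The demand price at Q = 9.5 is 213. CS is the trapezoid between demand and 40 over [0, 9.5]: (1/2)[(232 - 40) + (213 - 40)](9.5) = 1733.75.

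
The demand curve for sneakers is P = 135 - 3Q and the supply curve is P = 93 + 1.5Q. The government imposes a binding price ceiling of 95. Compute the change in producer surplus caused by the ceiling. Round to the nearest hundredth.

Free-market equilibrium: 135 - 3Q = 93 + 1.5Q gives Q* = 9.3333, P* = 107.
At the ceiling price 95, quantity supplied is (95 - 93)/1.5 = 1.3333; supply is the short side, so Q = 1.3333 trades at P = 95.
PS goes from (1/2)(9.3333)(14) = 65.3333 to 1.3333 (computed as (95 - 93)(1.3333) - (1/2)(1.5)(1.3333)^2), a change of -64.

-64.00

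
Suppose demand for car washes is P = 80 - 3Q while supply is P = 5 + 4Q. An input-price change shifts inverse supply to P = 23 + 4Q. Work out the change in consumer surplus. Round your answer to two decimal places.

Initial equilibrium: Q_0 = 10.7143, P_0 = 47.8571; CS_0 = (1/2)(10.7143)(32.1429) = 172.1939, PS_0 = (1/2)(10.7143)(42.8571) = 229.5918.
New equilibrium: 80 - 3Q = 23 + 4Q gives Q_1 = 8.1429, P_1 = 55.5714; CS_1 = 99.4592, PS_1 = 132.6122.
Change in consumer surplus = 99.4592 - 172.1939 = -72.7347.

-72.73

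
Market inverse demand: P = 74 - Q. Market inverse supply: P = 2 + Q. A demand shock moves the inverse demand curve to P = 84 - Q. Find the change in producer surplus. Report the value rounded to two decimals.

Initial equilibrium: Q_0 = 36, P_0 = 38; CS_0 = (1/2)(36)(36) = 648, PS_0 = (1/2)(36)(36) = 648.
New equilibrium: 84 - Q = 2 + Q gives Q_1 = 41, P_1 = 43; CS_1 = 840.5, PS_1 = 840.5.
Change in producer surplus = 840.5 - 648 = 192.5.

192.50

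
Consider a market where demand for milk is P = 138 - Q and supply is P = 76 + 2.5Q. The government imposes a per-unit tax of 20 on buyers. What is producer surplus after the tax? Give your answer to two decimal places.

180.00

Pre-tax equilibrium: 138 - Q = 76 + 2.5Q gives Q* = 17.7143, P* = 120.2857.
A tax on buyers shifts demand down by 20: (138 - 20) - Q = 76 + 2.5Q, so Q_t = 12. Buyers pay P_b = 126; sellers receive P_s = P_b - 20 = 106.
Producer surplus is the triangle above supply below P_s: (1/2)(12)(106 - 76) = 180.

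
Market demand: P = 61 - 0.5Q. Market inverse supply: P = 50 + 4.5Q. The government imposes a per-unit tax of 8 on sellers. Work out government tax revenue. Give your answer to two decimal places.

4.80

Without the tax, 61 - 0.5Q = 50 + 4.5Q so Q* = 2.2 and P* = 59.9.
A tax on sellers shifts supply up by 8: 61 - 0.5Q = 50 + 4.5Q + 8, so Q_t = 0.6. Buyers pay P_b = 60.7; sellers receive P_s = P_b - 8 = 52.7.
Revenue is the tax times quantity traded: 8 x 0.6 = 4.8.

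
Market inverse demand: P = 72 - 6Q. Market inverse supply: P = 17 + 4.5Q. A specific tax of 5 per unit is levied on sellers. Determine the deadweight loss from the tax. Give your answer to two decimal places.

1.19

Without the tax, 72 - 6Q = 17 + 4.5Q so Q* = 5.2381 and P* = 40.5714.
A tax on sellers shifts supply up by 5: 72 - 6Q = 17 + 4.5Q + 5, so Q_t = 4.7619. Buyers pay P_b = 43.4286; sellers receive P_s = P_b - 5 = 38.4286.
Deadweight loss is the triangle between the curves from Q_t to Q*: (1/2)(5.2381 - 4.7619)(5) = 1.1905.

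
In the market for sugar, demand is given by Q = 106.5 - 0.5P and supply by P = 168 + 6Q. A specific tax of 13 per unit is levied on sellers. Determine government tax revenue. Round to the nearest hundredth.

52.00

Rewriting demand in inverse form: P = 213 - 2Q.
Pre-tax equilibrium: 213 - 2Q = 168 + 6Q gives Q* = 5.625, P* = 201.75.
A tax on sellers shifts supply up by 13: 213 - 2Q = 168 + 6Q + 13, so Q_t = 4. Buyers pay P_b = 205; sellers receive P_s = P_b - 13 = 192.
Revenue is the tax times quantity traded: 13 x 4 = 52.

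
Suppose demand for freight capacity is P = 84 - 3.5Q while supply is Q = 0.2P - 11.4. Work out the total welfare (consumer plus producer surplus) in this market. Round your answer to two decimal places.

42.88

Rewriting supply in inverse form: P = 57 + 5Q.
Setting demand equal to supply, 27 = 8.5Q, so Q* = 3.1765 and P* = 72.8824.
CS = (1/2)(3.1765)(11.1176) = 17.6574 and PS = (1/2)(3.1765)(15.8824) = 25.2249, so total surplus = 42.8824.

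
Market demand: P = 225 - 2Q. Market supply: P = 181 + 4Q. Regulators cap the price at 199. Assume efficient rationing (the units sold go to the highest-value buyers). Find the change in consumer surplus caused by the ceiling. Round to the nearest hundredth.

42.97

Free-market equilibrium: 225 - 2Q = 181 + 4Q gives Q* = 7.3333, P* = 210.3333.
At the ceiling price 199, quantity supplied is (199 - 181)/4 = 4.5; supply is the short side, so Q = 4.5 trades at P = 199.
CS goes from (1/2)(7.3333)(14.6667) = 53.7778 to 96.75 (computed as (225 - 199)(4.5) - (1/2)(2)(4.5)^2), a change of 42.9722.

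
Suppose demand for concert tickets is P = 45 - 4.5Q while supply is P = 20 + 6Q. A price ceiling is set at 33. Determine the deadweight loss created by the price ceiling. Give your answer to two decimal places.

Without the control, 45 - 4.5Q = 20 + 6Q so Q* = 2.381 and P* = 34.2857.
At the ceiling price 33, quantity supplied is (33 - 20)/6 = 2.1667; supply is the short side, so Q = 2.1667 trades at P = 33.
The lost-trades triangle has base Q* - 2.1667 = 0.2143 and height equal to the gap between the curves at Q = 2.1667, which is 35.25 - 33 = 2.25. DWL = (1/2)(0.2143)(2.25) = 0.2411.

0.24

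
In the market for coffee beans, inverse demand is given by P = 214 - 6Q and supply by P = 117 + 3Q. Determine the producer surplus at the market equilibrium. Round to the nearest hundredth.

Setting demand equal to supply, 97 = 9Q, so Q* = 10.7778 and P* = 149.3333.
The supply curve's price intercept is 117, so PS = (1/2)(Q*)(P* - 117) = (1/2)(10.7778)(32.3333) = 174.2407.

174.24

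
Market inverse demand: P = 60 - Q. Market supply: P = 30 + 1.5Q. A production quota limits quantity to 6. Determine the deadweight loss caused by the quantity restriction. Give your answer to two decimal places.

Unrestricted equilibrium: Q* = (60 - 30)/(1 + 1.5) = 12.
At Q = 6 the demand price is 60 - (6) = 54 and the supply price is 30 + 1.5(6) = 39.
Deadweight loss is the triangle between the curves from 6 to 12: (1/2)(54 - 39)(12 - 6) = 45.

45.00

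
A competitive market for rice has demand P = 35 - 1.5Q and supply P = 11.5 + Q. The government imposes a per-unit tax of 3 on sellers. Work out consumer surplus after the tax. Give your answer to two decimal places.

Without the tax, 35 - 1.5Q = 11.5 + Q so Q* = 9.4 and P* = 20.9.
A tax on sellers shifts supply up by 3: 35 - 1.5Q = 11.5 + Q + 3, so Q_t = 8.2. Buyers pay P_b = 22.7; sellers receive P_s = P_b - 3 = 19.7.
Consumer surplus is the triangle under demand above P_b: (1/2)(8.2)(35 - 22.7) = 50.43.

50.43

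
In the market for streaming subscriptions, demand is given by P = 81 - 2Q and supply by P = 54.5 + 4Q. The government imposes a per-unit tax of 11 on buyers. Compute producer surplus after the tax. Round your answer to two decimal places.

Pre-tax equilibrium: 81 - 2Q = 54.5 + 4Q gives Q* = 4.4167, P* = 72.1667.
A tax on buyers shifts demand down by 11: (81 - 11) - 2Q = 54.5 + 4Q, so Q_t = 2.5833. Buyers pay P_b = 75.8333; sellers receive P_s = P_b - 11 = 64.8333.
PS = (1/2)(Q_t)(P_s - 54.5) = (1/2)(2.5833)(10.3333) = 13.3472.

13.35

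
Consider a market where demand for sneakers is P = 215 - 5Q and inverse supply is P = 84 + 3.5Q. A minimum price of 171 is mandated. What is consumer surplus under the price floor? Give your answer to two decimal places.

Free-market equilibrium: 215 - 5Q = 84 + 3.5Q gives Q* = 15.4118, P* = 137.9412.
At the floor price 171, quantity demanded is (215 - 171)/5 = 8.8; demand is the short side, so Q = 8.8 trades at P = 171.
CS is the triangle under demand above 171: (1/2)(8.8)(215 - 171) = 193.6.

193.60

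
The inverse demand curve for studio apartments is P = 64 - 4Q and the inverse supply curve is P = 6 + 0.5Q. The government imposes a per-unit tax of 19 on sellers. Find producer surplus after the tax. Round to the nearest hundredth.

18.78

Without the tax, 64 - 4Q = 6 + 0.5Q so Q* = 12.8889 and P* = 12.4444.
With the tax, sellers need 19 more per unit: 64 - 4Q = 6 + 0.5Q + 19, so Q_t = 8.6667. Buyers pay P_b = 29.3333; sellers receive P_s = P_b - 19 = 10.3333.
Producer surplus is the triangle above supply below P_s: (1/2)(8.6667)(10.3333 - 6) = 18.7778.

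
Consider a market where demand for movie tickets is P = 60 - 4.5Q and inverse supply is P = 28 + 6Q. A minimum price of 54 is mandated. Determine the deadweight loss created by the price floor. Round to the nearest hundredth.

Free-market equilibrium: 60 - 4.5Q = 28 + 6Q gives Q* = 3.0476, P* = 46.2857.
At the floor price 54, quantity demanded is (60 - 54)/4.5 = 1.3333; demand is the short side, so Q = 1.3333 trades at P = 54.
The lost-trades triangle has base Q* - 1.3333 = 1.7143 and height equal to the gap between the curves at Q = 1.3333, which is 54 - 36 = 18. DWL = (1/2)(1.7143)(18) = 15.4286.

15.43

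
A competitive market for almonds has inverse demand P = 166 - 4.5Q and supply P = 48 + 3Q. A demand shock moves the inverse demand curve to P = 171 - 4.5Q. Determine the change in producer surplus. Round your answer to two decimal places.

Initial equilibrium: Q_0 = 15.7333, P_0 = 95.2; CS_0 = (1/2)(15.7333)(70.8) = 556.96, PS_0 = (1/2)(15.7333)(47.2) = 371.3067.
New equilibrium: 171 - 4.5Q = 48 + 3Q gives Q_1 = 16.4, P_1 = 97.2; CS_1 = 605.16, PS_1 = 403.44.
Change in producer surplus = 403.44 - 371.3067 = 32.1333.

32.13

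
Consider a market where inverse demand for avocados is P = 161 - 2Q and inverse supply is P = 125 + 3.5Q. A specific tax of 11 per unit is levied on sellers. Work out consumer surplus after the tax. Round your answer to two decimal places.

20.66

Pre-tax equilibrium: 161 - 2Q = 125 + 3.5Q gives Q* = 6.5455, P* = 147.9091.
A tax on sellers shifts supply up by 11: 161 - 2Q = 125 + 3.5Q + 11, so Q_t = 4.5455. Buyers pay P_b = 151.9091; sellers receive P_s = P_b - 11 = 140.9091.
CS = (1/2)(Q_t)(161 - P_b) = (1/2)(4.5455)(9.0909) = 20.6612.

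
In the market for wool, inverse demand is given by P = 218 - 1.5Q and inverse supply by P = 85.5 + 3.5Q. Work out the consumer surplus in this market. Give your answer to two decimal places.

526.69

Setting demand equal to supply, 132.5 = 5Q, so Q* = 26.5 and P* = 178.25.
CS is the area between the demand curve and P* from 0 to Q*: (1/2)(26.5)(39.75) = 526.6875.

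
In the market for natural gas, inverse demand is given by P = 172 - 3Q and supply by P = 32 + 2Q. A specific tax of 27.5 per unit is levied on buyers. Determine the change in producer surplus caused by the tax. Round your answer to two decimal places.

Pre-tax equilibrium: 172 - 3Q = 32 + 2Q gives Q* = 28, P* = 88.
A tax on buyers shifts demand down by 27.5: (172 - 27.5) - 3Q = 32 + 2Q, so Q_t = 22.5. Buyers pay P_b = 104.5; sellers receive P_s = P_b - 27.5 = 77.
Producers lose the trapezoid between P_s and P* out to Q_t plus the triangle from Q_t to Q*: change in PS = 506.25 - 784 = -277.75.

-277.75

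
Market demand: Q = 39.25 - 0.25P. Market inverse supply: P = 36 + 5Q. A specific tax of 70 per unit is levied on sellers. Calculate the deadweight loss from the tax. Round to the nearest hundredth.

Rewriting demand in inverse form: P = 157 - 4Q.
Pre-tax equilibrium: 157 - 4Q = 36 + 5Q gives Q* = 13.4444, P* = 103.2222.
A tax on sellers shifts supply up by 70: 157 - 4Q = 36 + 5Q + 70, so Q_t = 5.6667. Buyers pay P_b = 134.3333; sellers receive P_s = P_b - 70 = 64.3333.
Deadweight loss is the triangle between the curves from Q_t to Q*: (1/2)(13.4444 - 5.6667)(70) = 272.2222.

272.22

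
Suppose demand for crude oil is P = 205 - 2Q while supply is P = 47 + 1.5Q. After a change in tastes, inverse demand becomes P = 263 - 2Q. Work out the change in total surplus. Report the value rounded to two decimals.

3098.86

Initial equilibrium: Q_0 = 45.1429, P_0 = 114.7143; CS_0 = (1/2)(45.1429)(90.2857) = 2037.8776, PS_0 = (1/2)(45.1429)(67.7143) = 1528.4082.
New equilibrium: 263 - 2Q = 47 + 1.5Q gives Q_1 = 61.7143, P_1 = 139.5714; CS_1 = 3808.6531, PS_1 = 2856.4898.
Change in total surplus = (3808.6531 + 2856.4898) - (2037.8776 + 1528.4082) = 3098.8571.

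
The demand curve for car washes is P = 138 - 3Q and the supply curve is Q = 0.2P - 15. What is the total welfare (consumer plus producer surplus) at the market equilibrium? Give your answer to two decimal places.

248.06

Rewriting supply in inverse form: P = 75 + 5Q.
Setting demand equal to supply, 63 = 8Q, so Q* = 7.875 and P* = 114.375.
CS = (1/2)(7.875)(23.625) = 93.0234 and PS = (1/2)(7.875)(39.375) = 155.0391, so total surplus = 248.0625.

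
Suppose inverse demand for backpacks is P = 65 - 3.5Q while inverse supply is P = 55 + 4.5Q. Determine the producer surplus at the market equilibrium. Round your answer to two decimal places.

Setting demand equal to supply, 10 = 8Q, so Q* = 1.25 and P* = 60.625.
Producer surplus is the triangle above supply below P*: (1/2)(1.25)(60.625 - 55) = (1/2)(1.25)(5.625) = 3.5156.

3.52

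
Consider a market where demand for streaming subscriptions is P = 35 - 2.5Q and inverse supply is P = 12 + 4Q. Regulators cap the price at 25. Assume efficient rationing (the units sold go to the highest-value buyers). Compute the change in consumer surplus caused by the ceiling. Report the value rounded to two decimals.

Free-market equilibrium: 35 - 2.5Q = 12 + 4Q gives Q* = 3.5385, P* = 26.1538.
At P = 25, sellers supply (25 - 12)/4 = 3.25 while buyers want more, so the quantity traded is 3.25 at price 25.
CS goes from (1/2)(3.5385)(8.8462) = 15.6509 to 19.2969 (computed as (35 - 25)(3.25) - (1/2)(2.5)(3.25)^2), a change of 3.646.

3.65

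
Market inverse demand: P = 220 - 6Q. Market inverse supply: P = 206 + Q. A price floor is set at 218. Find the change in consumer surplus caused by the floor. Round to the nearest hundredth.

Free-market equilibrium: 220 - 6Q = 206 + Q gives Q* = 2, P* = 208.
At the floor price 218, quantity demanded is (220 - 218)/6 = 0.3333; demand is the short side, so Q = 0.3333 trades at P = 218.
CS goes from (1/2)(2)(12) = 12 to 0.3333 (computed as (220 - 218)(0.3333) - (1/2)(6)(0.3333)^2), a change of -11.6667.

-11.67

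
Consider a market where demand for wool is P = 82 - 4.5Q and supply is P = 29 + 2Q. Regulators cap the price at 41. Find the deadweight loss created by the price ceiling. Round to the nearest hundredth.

Without the control, 82 - 4.5Q = 29 + 2Q so Q* = 8.1538 and P* = 45.3077.
At the ceiling price 41, quantity supplied is (41 - 29)/2 = 6; supply is the short side, so Q = 6 trades at P = 41.
The lost-trades triangle has base Q* - 6 = 2.1538 and height equal to the gap between the curves at Q = 6, which is 55 - 41 = 14. DWL = (1/2)(2.1538)(14) = 15.0769.

15.08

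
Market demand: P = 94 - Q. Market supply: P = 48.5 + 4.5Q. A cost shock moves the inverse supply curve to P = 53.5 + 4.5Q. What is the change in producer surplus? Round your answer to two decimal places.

Initial equilibrium: Q_0 = 8.2727, P_0 = 85.7273; CS_0 = (1/2)(8.2727)(8.2727) = 34.219, PS_0 = (1/2)(8.2727)(37.2273) = 153.9855.
New equilibrium: 94 - Q = 53.5 + 4.5Q gives Q_1 = 7.3636, P_1 = 86.6364; CS_1 = 27.1116, PS_1 = 122.0021.
Change in producer surplus = 122.0021 - 153.9855 = -31.9835.

-31.98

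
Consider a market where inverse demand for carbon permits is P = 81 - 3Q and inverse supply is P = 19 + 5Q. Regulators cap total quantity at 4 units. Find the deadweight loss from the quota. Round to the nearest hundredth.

Unrestricted equilibrium: Q* = (81 - 19)/(3 + 5) = 7.75.
At Q = 4 the demand price is 81 - 3(4) = 69 and the supply price is 19 + 5(4) = 39.
DWL = (1/2)(gap between curves at 4) x (Q* - 4) = (1/2)(30)(3.75) = 56.25.

56.25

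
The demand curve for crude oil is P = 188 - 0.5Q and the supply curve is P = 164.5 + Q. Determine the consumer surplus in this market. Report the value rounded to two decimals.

61.36

Set 188 - 0.5Q = 164.5 + Q, which gives 23.5 = 1.5Q, so Q* = 15.6667 and P* = 188 - 0.5(15.6667) = 180.1667.
Consumer surplus is the triangle under demand above P*: (1/2)(15.6667)(188 - 180.1667) = (1/2)(15.6667)(7.8333) = 61.3611.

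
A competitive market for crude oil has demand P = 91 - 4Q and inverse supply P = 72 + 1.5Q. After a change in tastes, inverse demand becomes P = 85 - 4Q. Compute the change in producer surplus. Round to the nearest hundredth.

-4.76

Initial equilibrium: Q_0 = 3.4545, P_0 = 77.1818; CS_0 = (1/2)(3.4545)(13.8182) = 23.8678, PS_0 = (1/2)(3.4545)(5.1818) = 8.9504.
New equilibrium: 85 - 4Q = 72 + 1.5Q gives Q_1 = 2.3636, P_1 = 75.5455; CS_1 = 11.1736, PS_1 = 4.1901.
Change in producer surplus = 4.1901 - 8.9504 = -4.7603.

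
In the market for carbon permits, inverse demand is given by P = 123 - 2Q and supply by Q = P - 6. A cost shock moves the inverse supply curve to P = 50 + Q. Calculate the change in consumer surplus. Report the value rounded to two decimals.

-928.89

Rewriting supply in inverse form: P = 6 + Q.
Initial equilibrium: Q_0 = 39, P_0 = 45; CS_0 = (1/2)(39)(78) = 1521, PS_0 = (1/2)(39)(39) = 760.5.
New equilibrium: 123 - 2Q = 50 + Q gives Q_1 = 24.3333, P_1 = 74.3333; CS_1 = 592.1111, PS_1 = 296.0556.
Change in consumer surplus = 592.1111 - 1521 = -928.8889.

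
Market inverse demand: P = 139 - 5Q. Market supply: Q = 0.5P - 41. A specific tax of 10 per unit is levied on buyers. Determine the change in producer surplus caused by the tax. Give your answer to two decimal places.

-21.22

Rewriting supply in inverse form: P = 82 + 2Q.
Pre-tax equilibrium: 139 - 5Q = 82 + 2Q gives Q* = 8.1429, P* = 98.2857.
With the tax, buyers' net willingness to pay falls by 10: (139 - 10) - 5Q = 82 + 2Q, so Q_t = 6.7143. Buyers pay P_b = 105.4286; sellers receive P_s = P_b - 10 = 95.4286.
Producers lose the trapezoid between P_s and P* out to Q_t plus the triangle from Q_t to Q*: change in PS = 45.0816 - 66.3061 = -21.2245.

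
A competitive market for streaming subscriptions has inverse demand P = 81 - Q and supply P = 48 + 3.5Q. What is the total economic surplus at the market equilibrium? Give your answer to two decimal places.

Setting demand equal to supply, 33 = 4.5Q, so Q* = 7.3333 and P* = 73.6667.
CS = (1/2)(7.3333)(7.3333) = 26.8889 and PS = (1/2)(7.3333)(25.6667) = 94.1111, so total surplus = 121.

121.00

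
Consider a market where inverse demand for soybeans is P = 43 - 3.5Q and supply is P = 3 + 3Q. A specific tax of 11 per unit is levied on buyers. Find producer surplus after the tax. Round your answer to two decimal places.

Pre-tax equilibrium: 43 - 3.5Q = 3 + 3Q gives Q* = 6.1538, P* = 21.4615.
A tax on buyers shifts demand down by 11: (43 - 11) - 3.5Q = 3 + 3Q, so Q_t = 4.4615. Buyers pay P_b = 27.3846; sellers receive P_s = P_b - 11 = 16.3846.
Producer surplus is the triangle above supply below P_s: (1/2)(4.4615)(16.3846 - 3) = 29.858.

29.86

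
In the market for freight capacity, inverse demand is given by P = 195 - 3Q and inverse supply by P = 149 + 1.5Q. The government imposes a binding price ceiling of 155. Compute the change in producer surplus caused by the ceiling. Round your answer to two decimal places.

-66.37

Without the control, 195 - 3Q = 149 + 1.5Q so Q* = 10.2222 and P* = 164.3333.
At P = 155, sellers supply (155 - 149)/1.5 = 4 while buyers want more, so the quantity traded is 4 at price 155.
PS goes from (1/2)(10.2222)(15.3333) = 78.3704 to 12 (computed as (155 - 149)(4) - (1/2)(1.5)(4)^2), a change of -66.3704.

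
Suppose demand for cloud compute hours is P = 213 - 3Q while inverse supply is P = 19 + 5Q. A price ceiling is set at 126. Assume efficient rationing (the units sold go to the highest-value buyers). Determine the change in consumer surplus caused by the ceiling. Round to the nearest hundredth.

Without the control, 213 - 3Q = 19 + 5Q so Q* = 24.25 and P* = 140.25.
At the ceiling price 126, quantity supplied is (126 - 19)/5 = 21.4; supply is the short side, so Q = 21.4 trades at P = 126.
CS goes from (1/2)(24.25)(72.75) = 882.0938 to 1174.86 (computed as (213 - 126)(21.4) - (1/2)(3)(21.4)^2), a change of 292.7663.

292.77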